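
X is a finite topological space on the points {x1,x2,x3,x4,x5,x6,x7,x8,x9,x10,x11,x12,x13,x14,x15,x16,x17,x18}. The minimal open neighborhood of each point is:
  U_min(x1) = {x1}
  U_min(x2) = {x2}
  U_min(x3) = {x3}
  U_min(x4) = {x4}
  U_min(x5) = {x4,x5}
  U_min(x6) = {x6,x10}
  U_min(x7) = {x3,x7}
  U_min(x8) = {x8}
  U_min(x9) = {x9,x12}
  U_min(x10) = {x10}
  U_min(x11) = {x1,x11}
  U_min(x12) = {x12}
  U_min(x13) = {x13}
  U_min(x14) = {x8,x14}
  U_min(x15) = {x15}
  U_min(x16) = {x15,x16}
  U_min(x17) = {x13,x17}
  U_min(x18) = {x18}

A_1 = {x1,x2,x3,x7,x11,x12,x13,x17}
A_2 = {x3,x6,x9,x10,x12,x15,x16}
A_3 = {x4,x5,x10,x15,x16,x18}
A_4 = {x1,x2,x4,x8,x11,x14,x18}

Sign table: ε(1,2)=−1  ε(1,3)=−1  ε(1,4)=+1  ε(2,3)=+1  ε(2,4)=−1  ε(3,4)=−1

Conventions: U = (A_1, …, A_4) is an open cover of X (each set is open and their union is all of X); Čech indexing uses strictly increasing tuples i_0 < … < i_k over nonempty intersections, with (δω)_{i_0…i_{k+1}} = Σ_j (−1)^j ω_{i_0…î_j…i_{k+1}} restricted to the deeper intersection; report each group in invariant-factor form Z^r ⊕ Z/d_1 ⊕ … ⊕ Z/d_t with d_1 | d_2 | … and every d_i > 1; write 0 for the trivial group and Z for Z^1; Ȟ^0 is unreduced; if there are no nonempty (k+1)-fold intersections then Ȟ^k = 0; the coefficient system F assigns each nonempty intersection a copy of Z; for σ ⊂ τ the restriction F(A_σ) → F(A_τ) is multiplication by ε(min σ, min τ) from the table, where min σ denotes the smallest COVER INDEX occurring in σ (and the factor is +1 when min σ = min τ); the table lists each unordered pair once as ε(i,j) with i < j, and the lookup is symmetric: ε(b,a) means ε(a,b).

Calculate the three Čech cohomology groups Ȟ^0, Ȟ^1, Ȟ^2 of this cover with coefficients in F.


Ȟ^0 = Z; Ȟ^1 = Z; Ȟ^2 = 0

cover nerve:
  A12={x3,x12} A14={x1,x2,x11} A23={x10,x15,x16} A34={x4,x18}
C dims 4,4; δ0: rk 3, SNF 1^3
Ȟ^0: (4−3)−0=1 ⇒ Z
Ȟ^1: (4−0)−3=1 ⇒ Z
Ȟ^2: (0−0)−0=0 ⇒ 0


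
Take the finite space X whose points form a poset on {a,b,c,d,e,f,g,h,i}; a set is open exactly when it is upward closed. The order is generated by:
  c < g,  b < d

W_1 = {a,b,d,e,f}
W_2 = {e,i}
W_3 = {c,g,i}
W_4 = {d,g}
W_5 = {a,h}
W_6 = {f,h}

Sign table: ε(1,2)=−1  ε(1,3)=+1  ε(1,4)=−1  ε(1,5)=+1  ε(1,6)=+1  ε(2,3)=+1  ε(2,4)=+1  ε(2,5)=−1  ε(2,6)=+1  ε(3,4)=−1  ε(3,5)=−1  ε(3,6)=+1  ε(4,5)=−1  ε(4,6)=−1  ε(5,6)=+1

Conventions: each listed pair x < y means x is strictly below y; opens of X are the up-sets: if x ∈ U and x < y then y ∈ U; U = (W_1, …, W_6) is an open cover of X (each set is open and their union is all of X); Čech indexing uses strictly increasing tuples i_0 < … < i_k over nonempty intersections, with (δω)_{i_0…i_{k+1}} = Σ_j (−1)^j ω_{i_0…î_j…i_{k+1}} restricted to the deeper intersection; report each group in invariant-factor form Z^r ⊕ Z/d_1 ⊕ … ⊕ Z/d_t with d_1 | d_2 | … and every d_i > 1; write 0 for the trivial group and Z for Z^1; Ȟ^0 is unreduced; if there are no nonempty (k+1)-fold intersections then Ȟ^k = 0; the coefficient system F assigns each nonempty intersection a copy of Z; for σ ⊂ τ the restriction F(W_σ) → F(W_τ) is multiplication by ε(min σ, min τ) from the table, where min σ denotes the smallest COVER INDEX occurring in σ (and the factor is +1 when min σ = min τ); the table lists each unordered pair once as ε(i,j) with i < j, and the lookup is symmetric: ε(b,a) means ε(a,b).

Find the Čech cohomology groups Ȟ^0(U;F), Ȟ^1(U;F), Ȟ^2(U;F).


cover nerve:
  W12={e} W14={d} W15={a} W16={f} W23={i} W34={g} W56={h}
C dims 6,7; δ0: rk 6, SNF 1^5·2
Ȟ^0: (6−6)−0=0 ⇒ 0
Ȟ^1: (7−0)−6=1 plus torsion [2] ⇒ Z ⊕ Z/2
Ȟ^2: (0−0)−0=0 ⇒ 0

Ȟ^0(U;F) ≅ 0, Ȟ^1(U;F) ≅ Z ⊕ Z/2, Ȟ^2(U;F) ≅ 0


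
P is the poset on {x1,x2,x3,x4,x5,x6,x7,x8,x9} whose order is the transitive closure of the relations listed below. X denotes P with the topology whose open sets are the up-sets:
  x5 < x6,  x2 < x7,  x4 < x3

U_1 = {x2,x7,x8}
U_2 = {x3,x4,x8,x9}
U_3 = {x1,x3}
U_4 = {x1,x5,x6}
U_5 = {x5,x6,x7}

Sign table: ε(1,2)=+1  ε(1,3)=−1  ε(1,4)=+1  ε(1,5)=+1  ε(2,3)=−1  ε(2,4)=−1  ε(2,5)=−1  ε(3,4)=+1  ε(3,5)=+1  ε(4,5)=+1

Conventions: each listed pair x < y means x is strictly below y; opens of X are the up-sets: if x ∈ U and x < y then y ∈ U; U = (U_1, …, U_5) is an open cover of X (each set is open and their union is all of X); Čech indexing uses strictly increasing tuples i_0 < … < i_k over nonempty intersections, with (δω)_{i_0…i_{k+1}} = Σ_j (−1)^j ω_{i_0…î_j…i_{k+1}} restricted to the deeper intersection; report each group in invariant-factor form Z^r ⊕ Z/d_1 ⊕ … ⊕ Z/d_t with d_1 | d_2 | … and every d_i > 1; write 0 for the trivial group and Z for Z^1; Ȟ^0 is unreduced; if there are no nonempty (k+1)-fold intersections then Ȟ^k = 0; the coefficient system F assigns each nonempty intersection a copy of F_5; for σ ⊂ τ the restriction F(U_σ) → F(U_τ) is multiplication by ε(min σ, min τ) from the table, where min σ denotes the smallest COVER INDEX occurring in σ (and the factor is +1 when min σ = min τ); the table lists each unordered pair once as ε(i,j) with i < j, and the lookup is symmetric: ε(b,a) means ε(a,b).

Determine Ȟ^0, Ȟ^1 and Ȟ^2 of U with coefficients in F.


Ȟ^0(U;F) ≅ 0; Ȟ^1(U;F) ≅ 0; Ȟ^2(U;F) ≅ 0

cover nerve:
  U12={x8} U15={x7} U23={x3} U34={x1} U45={x5,x6}
C dims 5,5; δ0: rk_F5 5
Ȟ^0: (5−5)−0=0 ⇒ 0
Ȟ^1: (5−0)−5=0 ⇒ 0
Ȟ^2: (0−0)−0=0 ⇒ 0


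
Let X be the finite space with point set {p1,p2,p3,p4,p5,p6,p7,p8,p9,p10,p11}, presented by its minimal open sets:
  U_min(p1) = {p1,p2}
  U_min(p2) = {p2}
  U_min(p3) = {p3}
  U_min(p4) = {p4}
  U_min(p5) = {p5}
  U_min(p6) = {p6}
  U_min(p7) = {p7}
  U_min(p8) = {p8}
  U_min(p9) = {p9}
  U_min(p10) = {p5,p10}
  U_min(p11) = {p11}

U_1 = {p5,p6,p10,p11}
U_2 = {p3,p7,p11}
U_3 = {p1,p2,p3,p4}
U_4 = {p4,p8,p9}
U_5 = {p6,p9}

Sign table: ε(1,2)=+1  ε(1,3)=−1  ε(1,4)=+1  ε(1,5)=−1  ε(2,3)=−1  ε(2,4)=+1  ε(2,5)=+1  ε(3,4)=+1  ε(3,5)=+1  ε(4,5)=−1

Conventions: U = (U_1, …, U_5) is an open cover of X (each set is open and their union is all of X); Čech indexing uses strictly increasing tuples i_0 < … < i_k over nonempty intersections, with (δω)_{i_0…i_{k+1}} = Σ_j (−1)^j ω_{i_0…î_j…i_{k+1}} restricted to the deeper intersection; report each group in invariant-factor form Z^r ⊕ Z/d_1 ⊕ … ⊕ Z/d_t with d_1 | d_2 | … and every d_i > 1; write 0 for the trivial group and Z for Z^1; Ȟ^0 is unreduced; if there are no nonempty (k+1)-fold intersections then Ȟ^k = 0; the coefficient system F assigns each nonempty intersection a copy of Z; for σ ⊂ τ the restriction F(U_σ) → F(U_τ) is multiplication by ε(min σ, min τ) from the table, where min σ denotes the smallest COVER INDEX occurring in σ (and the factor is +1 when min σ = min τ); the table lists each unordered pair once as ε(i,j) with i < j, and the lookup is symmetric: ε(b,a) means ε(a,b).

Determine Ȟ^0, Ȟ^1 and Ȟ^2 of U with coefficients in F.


Ȟ^0(U;F) ≅ 0,  Ȟ^1(U;F) ≅ Z/2,  Ȟ^2(U;F) ≅ 0

nonempty overlaps:
  U12={p11} U15={p6} U23={p3} U34={p4} U45={p9}
C dims 5,5; δ0: rk 5, SNF 1^4·2
degree 0: 5−5−0 = 0 → Ȟ^0 ≅ 0
degree 1: 5−0−5 = 0 plus torsion [2] → Ȟ^1 ≅ Z/2
degree 2: 0−0−0 = 0 → Ȟ^2 ≅ 0


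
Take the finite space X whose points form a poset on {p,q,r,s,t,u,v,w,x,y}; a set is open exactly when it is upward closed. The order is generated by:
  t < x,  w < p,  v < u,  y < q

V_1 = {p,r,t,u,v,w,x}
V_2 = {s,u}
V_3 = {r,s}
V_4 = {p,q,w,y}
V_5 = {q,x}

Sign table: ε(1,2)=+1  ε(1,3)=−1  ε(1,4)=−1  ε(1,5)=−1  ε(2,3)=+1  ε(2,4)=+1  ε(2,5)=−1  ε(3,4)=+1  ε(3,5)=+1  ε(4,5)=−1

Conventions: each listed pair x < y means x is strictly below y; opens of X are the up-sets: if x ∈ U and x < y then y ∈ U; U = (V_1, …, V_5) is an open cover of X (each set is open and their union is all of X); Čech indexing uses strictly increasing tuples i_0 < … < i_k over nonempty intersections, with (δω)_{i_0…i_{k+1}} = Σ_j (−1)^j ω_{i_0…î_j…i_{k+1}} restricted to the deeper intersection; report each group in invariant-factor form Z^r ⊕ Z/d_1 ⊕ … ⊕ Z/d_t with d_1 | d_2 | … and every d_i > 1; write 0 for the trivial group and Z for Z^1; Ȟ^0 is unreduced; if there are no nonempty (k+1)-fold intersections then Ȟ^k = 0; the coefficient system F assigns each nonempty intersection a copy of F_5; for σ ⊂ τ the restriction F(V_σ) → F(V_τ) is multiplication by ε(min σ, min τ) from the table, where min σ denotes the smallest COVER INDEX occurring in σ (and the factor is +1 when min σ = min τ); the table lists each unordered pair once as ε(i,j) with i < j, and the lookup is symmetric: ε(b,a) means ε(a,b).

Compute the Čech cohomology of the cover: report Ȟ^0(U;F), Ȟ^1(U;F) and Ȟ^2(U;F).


Ȟ^0 = 0,  Ȟ^1 = Z/5,  Ȟ^2 = 0

nonempty overlaps:
  V12={u} V13={r} V14={p,w} V15={x} V23={s} V45={q}
C dims 5,6; δ0: rk_F5 5
degree 0: 5−5−0 = 0 → Ȟ^0 ≅ 0
degree 1: 6−0−5 = 1 → Ȟ^1 ≅ Z/5
degree 2: 0−0−0 = 0 → Ȟ^2 ≅ 0


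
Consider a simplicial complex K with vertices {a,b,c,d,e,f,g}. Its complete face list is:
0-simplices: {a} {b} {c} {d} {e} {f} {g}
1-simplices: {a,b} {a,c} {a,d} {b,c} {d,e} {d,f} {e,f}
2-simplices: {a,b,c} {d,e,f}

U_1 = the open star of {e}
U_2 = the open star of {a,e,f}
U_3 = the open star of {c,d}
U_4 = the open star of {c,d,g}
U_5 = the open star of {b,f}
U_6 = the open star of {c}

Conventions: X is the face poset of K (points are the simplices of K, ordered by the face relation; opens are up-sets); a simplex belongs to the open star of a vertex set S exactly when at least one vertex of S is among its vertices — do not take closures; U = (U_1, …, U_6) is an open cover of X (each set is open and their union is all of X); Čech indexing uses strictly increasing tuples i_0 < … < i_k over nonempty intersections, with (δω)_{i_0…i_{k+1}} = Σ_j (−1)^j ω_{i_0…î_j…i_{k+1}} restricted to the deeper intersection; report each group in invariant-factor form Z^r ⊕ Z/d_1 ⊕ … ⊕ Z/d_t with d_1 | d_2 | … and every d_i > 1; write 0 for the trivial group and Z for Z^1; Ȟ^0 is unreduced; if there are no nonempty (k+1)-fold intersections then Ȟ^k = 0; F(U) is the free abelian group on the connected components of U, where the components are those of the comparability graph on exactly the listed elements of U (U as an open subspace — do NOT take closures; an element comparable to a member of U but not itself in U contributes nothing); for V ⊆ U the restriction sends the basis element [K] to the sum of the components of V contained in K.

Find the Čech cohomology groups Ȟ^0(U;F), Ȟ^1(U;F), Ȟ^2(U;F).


nerve of the cover:
  U1={{e},{d,e},{e,f},{d,e,f}} U2={{a},{e},{f},{a,b},{a,c},{a,d},{d,e},{d,f},{e,f},{a,b,c},{d,e,f}} U3={{c},{d},{a,c},{a,d},{b,c},{d,e},{d,f},{a,b,c},{d,e,f}} U4={{c},{d},{g},{a,c},{a,d},{b,c},{d,e},{d,f},{a,b,c},{d,e,f}} U5={{b},{f},{a,b},{b,c},{d,f},{e,f},{a,b,c},{d,e,f}} U6={{c},{a,c},{b,c},{a,b,c}}
  U12={{e},{d,e},{e,f},{d,e,f}} U13={{d,e},{d,e,f}} U14={{d,e},{d,e,f}} U15={{e,f},{d,e,f}} U23={{a,c},{a,d},{d,e},{d,f},{a,b,c},{d,e,f}} U24={{a,c},{a,d},{d,e},{d,f},{a,b,c},{d,e,f}} U25={{f},{a,b},{d,f},{e,f},{a,b,c},{d,e,f}} U26={{a,c},{a,b,c}} U34={{c},{d},{a,c},{a,d},{b,c},{d,e},{d,f},{a,b,c},{d,e,f}} U35={{b,c},{d,f},{a,b,c},{d,e,f}} U36={{c},{a,c},{b,c},{a,b,c}} U45={{b,c},{d,f},{a,b,c},{d,e,f}} U46={{c},{a,c},{b,c},{a,b,c}} U56={{b,c},{a,b,c}}
  U123={{d,e},{d,e,f}} U124={{d,e},{d,e,f}} U125={{e,f},{d,e,f}} U134={{d,e},{d,e,f}} U135={{d,e,f}} U145={{d,e,f}} U234={{a,c},{a,d},{d,e},{d,f},{a,b,c},{d,e,f}} U235={{d,f},{a,b,c},{d,e,f}} U236={{a,c},{a,b,c}} U245={{d,f},{a,b,c},{d,e,f}} U246={{a,c},{a,b,c}} U256={{a,b,c}} U345={{b,c},{d,f},{a,b,c},{d,e,f}} U346={{c},{a,c},{b,c},{a,b,c}} U356={{b,c},{a,b,c}} U456={{b,c},{a,b,c}}
  U1234={{d,e},{d,e,f}} U1235={{d,e,f}} U1245={{d,e,f}} U1345={{d,e,f}} U2345={{d,f},{a,b,c},{d,e,f}} U2346={{a,c},{a,b,c}} U2356={{a,b,c}} U2456={{a,b,c}} U3456={{b,c},{a,b,c}}
  U12345={{d,e,f}} U23456={{a,b,c}}
components per intersection:
  U1: {{e},{d,e},{e,f},{d,e,f}}
  U2: {{a},{a,b},{a,c},{a,d},{a,b,c}} {{e},{f},{d,e},{d,f},{e,f},{d,e,f}}
  U3: {{c},{a,c},{b,c},{a,b,c}} {{d},{a,d},{d,e},{d,f},{d,e,f}}
  U4: {{c},{a,c},{b,c},{a,b,c}} {{d},{a,d},{d,e},{d,f},{d,e,f}} {{g}}
  U5: {{b},{a,b},{b,c},{a,b,c}} {{f},{d,f},{e,f},{d,e,f}}
  U6: {{c},{a,c},{b,c},{a,b,c}}
  U12: {{e},{d,e},{e,f},{d,e,f}}
  U13: {{d,e},{d,e,f}}
  U14: {{d,e},{d,e,f}}
  U15: {{e,f},{d,e,f}}
  U23: {{a,c},{a,b,c}} {{a,d}} {{d,e},{d,f},{d,e,f}}
  U24: {{a,c},{a,b,c}} {{a,d}} {{d,e},{d,f},{d,e,f}}
  U25: {{f},{d,f},{e,f},{d,e,f}} {{a,b},{a,b,c}}
  U26: {{a,c},{a,b,c}}
  U34: {{c},{a,c},{b,c},{a,b,c}} {{d},{a,d},{d,e},{d,f},{d,e,f}}
  U35: {{b,c},{a,b,c}} {{d,f},{d,e,f}}
  U36: {{c},{a,c},{b,c},{a,b,c}}
  U45: {{b,c},{a,b,c}} {{d,f},{d,e,f}}
  U46: {{c},{a,c},{b,c},{a,b,c}}
  U56: {{b,c},{a,b,c}}
  U123: {{d,e},{d,e,f}}
  U124: {{d,e},{d,e,f}}
  U125: {{e,f},{d,e,f}}
  U134: {{d,e},{d,e,f}}
  U135: {{d,e,f}}
  U145: {{d,e,f}}
  U234: {{a,c},{a,b,c}} {{a,d}} {{d,e},{d,f},{d,e,f}}
  U235: {{d,f},{d,e,f}} {{a,b,c}}
  U236: {{a,c},{a,b,c}}
  U245: {{d,f},{d,e,f}} {{a,b,c}}
  U246: {{a,c},{a,b,c}}
  U256: {{a,b,c}}
  U345: {{b,c},{a,b,c}} {{d,f},{d,e,f}}
  U346: {{c},{a,c},{b,c},{a,b,c}}
  U356: {{b,c},{a,b,c}}
  U456: {{b,c},{a,b,c}}
  U1234: {{d,e},{d,e,f}}
  U1235: {{d,e,f}}
  U1245: {{d,e,f}}
  U1345: {{d,e,f}}
  U2345: {{d,f},{d,e,f}} {{a,b,c}}
  U2346: {{a,c},{a,b,c}}
  U2356: {{a,b,c}}
  U2456: {{a,b,c}}
  U3456: {{b,c},{a,b,c}}
  U12345: {{d,e,f}}
  U23456: {{a,b,c}}
C dims 11,22,21,10; δ0: rk 9, SNF 1^9; δ1: rk 13, SNF 1^13; δ2: rk 8, SNF 1^8
Ȟ^0 = (11 − 9) − 0 = 2, so Ȟ^0 ≅ Z^2
Ȟ^1 = (22 − 13) − 9 = 0, so Ȟ^1 ≅ 0
Ȟ^2 = (21 − 8) − 13 = 0, so Ȟ^2 ≅ 0

Ȟ^0 ≅ Z^2,  Ȟ^1 ≅ 0,  Ȟ^2 ≅ 0


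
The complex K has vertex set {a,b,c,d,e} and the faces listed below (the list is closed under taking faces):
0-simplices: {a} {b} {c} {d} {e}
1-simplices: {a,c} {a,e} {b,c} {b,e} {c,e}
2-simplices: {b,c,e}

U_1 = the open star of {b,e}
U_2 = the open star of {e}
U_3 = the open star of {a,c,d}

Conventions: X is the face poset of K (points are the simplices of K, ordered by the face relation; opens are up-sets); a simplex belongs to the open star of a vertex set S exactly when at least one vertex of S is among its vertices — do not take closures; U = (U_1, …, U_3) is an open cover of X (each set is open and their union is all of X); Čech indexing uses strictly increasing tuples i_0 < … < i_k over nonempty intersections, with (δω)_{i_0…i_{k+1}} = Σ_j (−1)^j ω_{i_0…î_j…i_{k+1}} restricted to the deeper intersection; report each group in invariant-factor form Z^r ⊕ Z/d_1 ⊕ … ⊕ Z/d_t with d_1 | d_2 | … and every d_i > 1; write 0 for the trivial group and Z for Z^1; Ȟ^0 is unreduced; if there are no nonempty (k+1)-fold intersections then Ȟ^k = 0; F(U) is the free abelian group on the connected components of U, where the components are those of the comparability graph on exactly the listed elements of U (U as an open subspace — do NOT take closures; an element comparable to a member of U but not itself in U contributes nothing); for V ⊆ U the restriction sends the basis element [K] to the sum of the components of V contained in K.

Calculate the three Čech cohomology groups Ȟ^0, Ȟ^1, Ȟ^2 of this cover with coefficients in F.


Ȟ^0 ≅ Z^2, Ȟ^1 ≅ Z and Ȟ^2 ≅ 0

cover nerve:
  U1={{b},{e},{a,e},{b,c},{b,e},{c,e},{b,c,e}} U2={{e},{a,e},{b,e},{c,e},{b,c,e}} U3={{a},{c},{d},{a,c},{a,e},{b,c},{c,e},{b,c,e}}
  U12={{e},{a,e},{b,e},{c,e},{b,c,e}} U13={{a,e},{b,c},{c,e},{b,c,e}} U23={{a,e},{c,e},{b,c,e}}
  U123={{a,e},{c,e},{b,c,e}}
components per intersection:
  U1: {{b},{e},{a,e},{b,c},{b,e},{c,e},{b,c,e}}
  U2: {{e},{a,e},{b,e},{c,e},{b,c,e}}
  U3: {{a},{c},{a,c},{a,e},{b,c},{c,e},{b,c,e}} {{d}}
  U12: {{e},{a,e},{b,e},{c,e},{b,c,e}}
  U13: {{a,e}} {{b,c},{c,e},{b,c,e}}
  U23: {{a,e}} {{c,e},{b,c,e}}
  U123: {{a,e}} {{c,e},{b,c,e}}
C dims 4,5,2; δ0: rk 2, SNF 1^2; δ1: rk 2, SNF 1^2
Ȟ^0: (4−2)−0=2 ⇒ Z^2
Ȟ^1: (5−2)−2=1 ⇒ Z
Ȟ^2: (2−0)−2=0 ⇒ 0


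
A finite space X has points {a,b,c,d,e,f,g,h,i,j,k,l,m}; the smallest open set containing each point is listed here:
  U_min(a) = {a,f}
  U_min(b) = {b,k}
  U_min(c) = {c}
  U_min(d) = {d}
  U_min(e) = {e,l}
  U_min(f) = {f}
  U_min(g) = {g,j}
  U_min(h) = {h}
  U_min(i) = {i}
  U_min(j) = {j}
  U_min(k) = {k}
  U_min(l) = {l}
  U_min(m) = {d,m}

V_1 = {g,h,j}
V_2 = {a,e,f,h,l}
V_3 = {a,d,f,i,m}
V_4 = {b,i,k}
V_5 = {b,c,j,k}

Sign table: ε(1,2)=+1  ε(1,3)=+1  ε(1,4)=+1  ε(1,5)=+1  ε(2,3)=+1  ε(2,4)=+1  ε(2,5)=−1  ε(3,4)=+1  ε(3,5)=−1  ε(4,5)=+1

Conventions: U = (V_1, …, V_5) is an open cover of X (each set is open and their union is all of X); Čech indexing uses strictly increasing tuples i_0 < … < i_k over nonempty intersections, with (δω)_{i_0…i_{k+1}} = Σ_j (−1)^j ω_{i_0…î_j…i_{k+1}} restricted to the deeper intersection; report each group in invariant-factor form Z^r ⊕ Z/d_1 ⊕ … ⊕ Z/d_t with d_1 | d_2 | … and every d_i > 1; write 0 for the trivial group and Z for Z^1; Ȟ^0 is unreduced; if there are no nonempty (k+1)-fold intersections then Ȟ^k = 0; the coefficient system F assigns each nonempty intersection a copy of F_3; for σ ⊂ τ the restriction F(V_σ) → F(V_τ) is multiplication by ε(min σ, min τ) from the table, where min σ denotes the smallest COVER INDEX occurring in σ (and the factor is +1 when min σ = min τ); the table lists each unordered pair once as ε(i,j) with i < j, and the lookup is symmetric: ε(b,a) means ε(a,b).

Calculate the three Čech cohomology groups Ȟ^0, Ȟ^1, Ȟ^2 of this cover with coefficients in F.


Ȟ^0 = Z/3,  Ȟ^1 = Z/3,  Ȟ^2 = 0

cover nerve:
  V12={h} V15={j} V23={a,f} V34={i} V45={b,k}
C dims 5,5; δ0: rk_F3 4
Ȟ^0: (5−4)−0=1 ⇒ Z/3
Ȟ^1: (5−0)−4=1 ⇒ Z/3
Ȟ^2: (0−0)−0=0 ⇒ 0


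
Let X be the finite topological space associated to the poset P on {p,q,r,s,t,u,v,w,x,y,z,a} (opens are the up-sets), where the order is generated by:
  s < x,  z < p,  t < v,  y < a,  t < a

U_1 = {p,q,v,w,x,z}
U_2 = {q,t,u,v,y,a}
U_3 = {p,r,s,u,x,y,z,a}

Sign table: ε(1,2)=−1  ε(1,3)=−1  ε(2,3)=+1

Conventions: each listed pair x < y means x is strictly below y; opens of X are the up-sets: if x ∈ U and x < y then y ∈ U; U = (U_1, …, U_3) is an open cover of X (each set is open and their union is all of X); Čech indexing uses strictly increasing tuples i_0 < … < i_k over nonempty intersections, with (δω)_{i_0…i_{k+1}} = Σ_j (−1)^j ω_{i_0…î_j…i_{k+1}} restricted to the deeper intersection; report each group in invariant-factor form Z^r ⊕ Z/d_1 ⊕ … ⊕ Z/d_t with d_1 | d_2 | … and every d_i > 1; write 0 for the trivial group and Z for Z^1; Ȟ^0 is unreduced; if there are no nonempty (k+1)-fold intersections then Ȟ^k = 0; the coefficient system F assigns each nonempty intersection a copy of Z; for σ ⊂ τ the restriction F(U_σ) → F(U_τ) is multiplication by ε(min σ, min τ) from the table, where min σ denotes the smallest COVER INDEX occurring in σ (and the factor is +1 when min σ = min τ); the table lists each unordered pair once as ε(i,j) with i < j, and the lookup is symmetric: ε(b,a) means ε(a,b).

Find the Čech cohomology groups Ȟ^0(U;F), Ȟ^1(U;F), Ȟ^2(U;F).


cover nerve:
  U12={q,v} U13={p,x,z} U23={u,y,a}
C dims 3,3; δ0: rk 2, SNF 1^2
Ȟ^0: (3−2)−0=1 ⇒ Z
Ȟ^1: (3−0)−2=1 ⇒ Z
Ȟ^2: (0−0)−0=0 ⇒ 0

Ȟ^0 ≅ Z,  Ȟ^1 ≅ Z,  Ȟ^2 ≅ 0


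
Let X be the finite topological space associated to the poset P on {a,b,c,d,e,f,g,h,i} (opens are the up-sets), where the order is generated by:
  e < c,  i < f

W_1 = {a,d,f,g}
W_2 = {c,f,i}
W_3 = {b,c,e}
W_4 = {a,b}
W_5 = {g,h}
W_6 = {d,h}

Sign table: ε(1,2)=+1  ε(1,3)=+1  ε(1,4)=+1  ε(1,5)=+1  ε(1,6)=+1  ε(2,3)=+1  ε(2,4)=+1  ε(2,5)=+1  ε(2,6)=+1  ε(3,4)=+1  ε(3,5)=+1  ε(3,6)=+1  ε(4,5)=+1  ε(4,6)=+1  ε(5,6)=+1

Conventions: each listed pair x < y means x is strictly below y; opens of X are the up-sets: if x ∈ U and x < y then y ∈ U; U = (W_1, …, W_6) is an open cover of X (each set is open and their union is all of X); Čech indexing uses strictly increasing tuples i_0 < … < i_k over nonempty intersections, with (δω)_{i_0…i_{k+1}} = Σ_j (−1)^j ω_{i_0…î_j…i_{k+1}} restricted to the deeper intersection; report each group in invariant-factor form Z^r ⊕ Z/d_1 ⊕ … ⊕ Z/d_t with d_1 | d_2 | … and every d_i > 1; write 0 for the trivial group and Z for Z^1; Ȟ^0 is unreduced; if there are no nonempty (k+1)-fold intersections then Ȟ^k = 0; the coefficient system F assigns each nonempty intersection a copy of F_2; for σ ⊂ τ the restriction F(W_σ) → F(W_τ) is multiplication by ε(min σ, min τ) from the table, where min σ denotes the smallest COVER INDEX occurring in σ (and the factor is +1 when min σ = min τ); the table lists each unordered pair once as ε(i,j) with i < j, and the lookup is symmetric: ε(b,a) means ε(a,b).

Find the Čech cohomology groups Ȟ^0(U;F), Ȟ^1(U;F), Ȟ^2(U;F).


nerve of the cover:
  W12={f} W14={a} W15={g} W16={d} W23={c} W34={b} W56={h}
C dims 6,7; δ0: rk_F2 5
Ȟ^0 = (6 − 5) − 0 = 1, so Ȟ^0 ≅ Z/2
Ȟ^1 = (7 − 0) − 5 = 2, so Ȟ^1 ≅ Z/2 ⊕ Z/2
Ȟ^2 = (0 − 0) − 0 = 0, so Ȟ^2 ≅ 0

Ȟ^0 = Z/2,  Ȟ^1 = Z/2 ⊕ Z/2,  Ȟ^2 = 0


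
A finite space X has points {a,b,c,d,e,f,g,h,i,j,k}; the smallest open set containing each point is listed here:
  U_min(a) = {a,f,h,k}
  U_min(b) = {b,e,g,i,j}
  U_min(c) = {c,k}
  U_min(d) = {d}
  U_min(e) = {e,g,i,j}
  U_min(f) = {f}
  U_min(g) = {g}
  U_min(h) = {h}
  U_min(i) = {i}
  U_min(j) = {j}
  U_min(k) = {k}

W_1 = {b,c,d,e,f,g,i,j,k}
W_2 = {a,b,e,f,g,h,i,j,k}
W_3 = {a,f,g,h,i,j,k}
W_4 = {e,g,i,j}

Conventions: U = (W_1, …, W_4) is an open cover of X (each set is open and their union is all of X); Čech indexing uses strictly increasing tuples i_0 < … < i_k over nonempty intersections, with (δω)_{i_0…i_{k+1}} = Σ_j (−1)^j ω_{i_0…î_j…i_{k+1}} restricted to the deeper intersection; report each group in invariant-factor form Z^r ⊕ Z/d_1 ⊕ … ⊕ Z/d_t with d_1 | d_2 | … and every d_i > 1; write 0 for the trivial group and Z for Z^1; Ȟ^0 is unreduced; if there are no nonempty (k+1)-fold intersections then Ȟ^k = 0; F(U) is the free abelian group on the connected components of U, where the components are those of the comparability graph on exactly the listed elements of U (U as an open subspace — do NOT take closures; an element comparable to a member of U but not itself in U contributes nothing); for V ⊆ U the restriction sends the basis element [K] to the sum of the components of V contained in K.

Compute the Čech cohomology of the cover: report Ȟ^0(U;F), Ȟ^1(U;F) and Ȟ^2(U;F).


nerve of the cover:
  W12={b,e,f,g,i,j,k} W13={f,g,i,j,k} W14={e,g,i,j} W23={a,f,g,h,i,j,k} W24={e,g,i,j} W34={g,i,j}
  W123={f,g,i,j,k} W124={e,g,i,j} W134={g,i,j} W234={g,i,j}
  W1234={g,i,j}
components per intersection:
  W1: {b,e,g,i,j} {c,k} {d} {f}
  W2: {a,f,h,k} {b,e,g,i,j}
  W3: {a,f,h,k} {g} {i} {j}
  W4: {e,g,i,j}
  W12: {b,e,g,i,j} {f} {k}
  W13: {f} {g} {i} {j} {k}
  W14: {e,g,i,j}
  W23: {a,f,h,k} {g} {i} {j}
  W24: {e,g,i,j}
  W34: {g} {i} {j}
  W123: {f} {g} {i} {j} {k}
  W124: {e,g,i,j}
  W134: {g} {i} {j}
  W234: {g} {i} {j}
  W1234: {g} {i} {j}
C dims 11,17,12,3; δ0: rk 8, SNF 1^8; δ1: rk 9, SNF 1^9; δ2: rk 3, SNF 1^3
Ȟ^0 = (11 − 8) − 0 = 3, so Ȟ^0 ≅ Z^3
Ȟ^1 = (17 − 9) − 8 = 0, so Ȟ^1 ≅ 0
Ȟ^2 = (12 − 3) − 9 = 0, so Ȟ^2 ≅ 0

Ȟ^0(U;F) ≅ Z^3, Ȟ^1(U;F) ≅ 0, Ȟ^2(U;F) ≅ 0


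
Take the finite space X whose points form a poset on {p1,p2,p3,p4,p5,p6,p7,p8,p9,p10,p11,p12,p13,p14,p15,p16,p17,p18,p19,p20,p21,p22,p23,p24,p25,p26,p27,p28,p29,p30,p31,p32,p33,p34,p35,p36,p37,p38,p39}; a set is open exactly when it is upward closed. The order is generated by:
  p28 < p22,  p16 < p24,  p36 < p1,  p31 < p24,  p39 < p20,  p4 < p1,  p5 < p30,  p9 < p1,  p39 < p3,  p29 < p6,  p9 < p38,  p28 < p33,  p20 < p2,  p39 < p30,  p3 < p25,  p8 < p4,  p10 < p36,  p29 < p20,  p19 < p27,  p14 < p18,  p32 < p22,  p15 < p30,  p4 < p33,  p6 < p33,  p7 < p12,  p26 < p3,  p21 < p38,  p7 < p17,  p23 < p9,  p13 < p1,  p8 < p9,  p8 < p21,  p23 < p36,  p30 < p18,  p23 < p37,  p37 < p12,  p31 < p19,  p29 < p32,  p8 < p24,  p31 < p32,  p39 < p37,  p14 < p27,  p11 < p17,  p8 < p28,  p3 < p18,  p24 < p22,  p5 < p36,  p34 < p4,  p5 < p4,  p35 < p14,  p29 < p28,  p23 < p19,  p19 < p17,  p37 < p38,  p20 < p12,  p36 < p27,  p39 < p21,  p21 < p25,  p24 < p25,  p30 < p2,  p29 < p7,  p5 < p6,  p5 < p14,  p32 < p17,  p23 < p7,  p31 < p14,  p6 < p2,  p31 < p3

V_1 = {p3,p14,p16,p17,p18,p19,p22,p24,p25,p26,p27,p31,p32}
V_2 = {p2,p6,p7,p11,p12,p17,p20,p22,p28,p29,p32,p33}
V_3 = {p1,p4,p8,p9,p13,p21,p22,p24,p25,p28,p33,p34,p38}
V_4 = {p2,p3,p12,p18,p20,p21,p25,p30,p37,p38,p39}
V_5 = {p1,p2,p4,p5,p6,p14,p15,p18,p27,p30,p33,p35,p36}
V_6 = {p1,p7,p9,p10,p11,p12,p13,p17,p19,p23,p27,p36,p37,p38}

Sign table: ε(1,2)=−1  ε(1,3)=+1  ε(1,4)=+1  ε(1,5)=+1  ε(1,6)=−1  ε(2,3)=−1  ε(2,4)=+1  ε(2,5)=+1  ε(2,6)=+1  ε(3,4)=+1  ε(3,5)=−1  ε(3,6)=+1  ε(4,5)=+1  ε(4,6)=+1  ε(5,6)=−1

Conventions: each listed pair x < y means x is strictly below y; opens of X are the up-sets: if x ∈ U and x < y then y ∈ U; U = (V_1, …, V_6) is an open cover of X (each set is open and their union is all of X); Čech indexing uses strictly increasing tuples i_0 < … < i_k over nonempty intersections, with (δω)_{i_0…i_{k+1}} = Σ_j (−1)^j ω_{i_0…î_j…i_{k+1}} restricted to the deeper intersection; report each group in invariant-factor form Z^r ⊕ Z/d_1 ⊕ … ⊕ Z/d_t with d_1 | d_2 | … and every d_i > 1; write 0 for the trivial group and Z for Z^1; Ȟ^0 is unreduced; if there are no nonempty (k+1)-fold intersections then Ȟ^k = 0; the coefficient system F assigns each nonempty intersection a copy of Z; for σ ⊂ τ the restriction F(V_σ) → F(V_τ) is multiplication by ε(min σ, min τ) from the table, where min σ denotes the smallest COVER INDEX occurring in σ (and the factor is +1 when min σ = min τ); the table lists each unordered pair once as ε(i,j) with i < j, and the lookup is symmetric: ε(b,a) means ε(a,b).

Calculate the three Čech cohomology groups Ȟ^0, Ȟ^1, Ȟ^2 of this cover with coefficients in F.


Ȟ^0(U;F) ≅ 0; Ȟ^1(U;F) ≅ Z/2; Ȟ^2(U;F) ≅ Z

nerve of the cover:
  V12={p17,p22,p32} V13={p22,p24,p25} V14={p3,p18,p25} V15={p14,p18,p27} V16={p17,p19,p27} V23={p22,p28,p33} V24={p2,p12,p20} V25={p2,p6,p33} V26={p7,p11,p12,p17} V34={p21,p25,p38} V35={p1,p4,p33} V36={p1,p9,p13,p38} V45={p2,p18,p30} V46={p12,p37,p38} V56={p1,p27,p36}
  V123={p22} V126={p17} V134={p25} V145={p18} V156={p27} V235={p33} V245={p2} V246={p12} V346={p38} V356={p1}
C dims 6,15,10; δ0: rk 6, SNF 1^5·2; δ1: rk 9, SNF 1^9
Ȟ^0 = (6 − 6) − 0 = 0, so Ȟ^0 ≅ 0
Ȟ^1 = (15 − 9) − 6 = 0 plus torsion [2], so Ȟ^1 ≅ Z/2
Ȟ^2 = (10 − 0) − 9 = 1, so Ȟ^2 ≅ Z


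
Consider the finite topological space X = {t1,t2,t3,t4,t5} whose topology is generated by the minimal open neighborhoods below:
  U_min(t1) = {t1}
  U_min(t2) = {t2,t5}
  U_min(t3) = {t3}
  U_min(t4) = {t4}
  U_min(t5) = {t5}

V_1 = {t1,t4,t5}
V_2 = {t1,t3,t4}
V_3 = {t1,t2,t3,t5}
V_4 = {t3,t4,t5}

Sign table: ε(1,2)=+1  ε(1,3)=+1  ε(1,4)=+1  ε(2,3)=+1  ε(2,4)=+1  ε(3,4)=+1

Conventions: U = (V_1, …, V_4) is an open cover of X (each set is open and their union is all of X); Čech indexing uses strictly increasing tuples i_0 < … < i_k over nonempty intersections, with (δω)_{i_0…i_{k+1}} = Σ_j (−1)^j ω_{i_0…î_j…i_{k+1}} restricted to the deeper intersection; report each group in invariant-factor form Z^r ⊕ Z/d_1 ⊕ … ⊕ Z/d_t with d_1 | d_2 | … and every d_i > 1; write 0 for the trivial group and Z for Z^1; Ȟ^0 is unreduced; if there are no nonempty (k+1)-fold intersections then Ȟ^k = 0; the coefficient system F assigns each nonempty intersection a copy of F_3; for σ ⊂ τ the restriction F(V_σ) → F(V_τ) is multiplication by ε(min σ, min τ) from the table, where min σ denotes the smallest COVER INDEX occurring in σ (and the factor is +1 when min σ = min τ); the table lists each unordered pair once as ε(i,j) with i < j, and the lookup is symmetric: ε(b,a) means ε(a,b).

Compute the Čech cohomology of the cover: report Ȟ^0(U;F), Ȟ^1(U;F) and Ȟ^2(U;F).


cover nerve:
  V12={t1,t4} V13={t1,t5} V14={t4,t5} V23={t1,t3} V24={t3,t4} V34={t3,t5}
  V123={t1} V124={t4} V134={t5} V234={t3}
C dims 4,6,4; δ0: rk_F3 3; δ1: rk_F3 3
Ȟ^0: (4−3)−0=1 ⇒ Z/3
Ȟ^1: (6−3)−3=0 ⇒ 0
Ȟ^2: (4−0)−3=1 ⇒ Z/3

Ȟ^0 ≅ Z/3; Ȟ^1 ≅ 0; Ȟ^2 ≅ Z/3


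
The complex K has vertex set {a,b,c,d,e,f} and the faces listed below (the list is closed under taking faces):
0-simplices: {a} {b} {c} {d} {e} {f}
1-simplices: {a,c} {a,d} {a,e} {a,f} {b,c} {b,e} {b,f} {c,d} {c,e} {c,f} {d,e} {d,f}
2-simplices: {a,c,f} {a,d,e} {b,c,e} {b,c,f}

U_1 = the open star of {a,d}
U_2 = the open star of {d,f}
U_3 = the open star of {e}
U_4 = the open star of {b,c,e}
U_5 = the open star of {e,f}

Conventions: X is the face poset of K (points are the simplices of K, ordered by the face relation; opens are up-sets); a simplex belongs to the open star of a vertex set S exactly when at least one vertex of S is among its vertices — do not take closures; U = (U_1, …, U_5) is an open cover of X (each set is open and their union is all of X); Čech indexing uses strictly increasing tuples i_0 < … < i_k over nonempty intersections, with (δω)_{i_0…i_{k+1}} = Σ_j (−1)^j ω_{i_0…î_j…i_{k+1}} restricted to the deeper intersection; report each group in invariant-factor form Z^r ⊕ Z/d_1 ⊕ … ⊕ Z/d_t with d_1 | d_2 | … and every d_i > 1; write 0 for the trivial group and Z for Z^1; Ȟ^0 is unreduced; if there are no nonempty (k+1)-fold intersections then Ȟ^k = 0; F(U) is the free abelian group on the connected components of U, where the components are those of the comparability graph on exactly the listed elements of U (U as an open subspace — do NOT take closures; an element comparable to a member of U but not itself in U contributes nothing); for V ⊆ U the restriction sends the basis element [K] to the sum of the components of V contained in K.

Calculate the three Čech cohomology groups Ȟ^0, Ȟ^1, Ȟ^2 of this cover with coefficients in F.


Ȟ^0(U;F) ≅ Z,  Ȟ^1(U;F) ≅ Z^3,  Ȟ^2(U;F) ≅ 0

intersection data:
  U1={{a},{d},{a,c},{a,d},{a,e},{a,f},{c,d},{d,e},{d,f},{a,c,f},{a,d,e}} U2={{d},{f},{a,d},{a,f},{b,f},{c,d},{c,f},{d,e},{d,f},{a,c,f},{a,d,e},{b,c,f}} U3={{e},{a,e},{b,e},{c,e},{d,e},{a,d,e},{b,c,e}} U4={{b},{c},{e},{a,c},{a,e},{b,c},{b,e},{b,f},{c,d},{c,e},{c,f},{d,e},{a,c,f},{a,d,e},{b,c,e},{b,c,f}} U5={{e},{f},{a,e},{a,f},{b,e},{b,f},{c,e},{c,f},{d,e},{d,f},{a,c,f},{a,d,e},{b,c,e},{b,c,f}}
  U12={{d},{a,d},{a,f},{c,d},{d,e},{d,f},{a,c,f},{a,d,e}} U13={{a,e},{d,e},{a,d,e}} U14={{a,c},{a,e},{c,d},{d,e},{a,c,f},{a,d,e}} U15={{a,e},{a,f},{d,e},{d,f},{a,c,f},{a,d,e}} U23={{d,e},{a,d,e}} U24={{b,f},{c,d},{c,f},{d,e},{a,c,f},{a,d,e},{b,c,f}} U25={{f},{a,f},{b,f},{c,f},{d,e},{d,f},{a,c,f},{a,d,e},{b,c,f}} U34={{e},{a,e},{b,e},{c,e},{d,e},{a,d,e},{b,c,e}} U35={{e},{a,e},{b,e},{c,e},{d,e},{a,d,e},{b,c,e}} U45={{e},{a,e},{b,e},{b,f},{c,e},{c,f},{d,e},{a,c,f},{a,d,e},{b,c,e},{b,c,f}}
  U123={{d,e},{a,d,e}} U124={{c,d},{d,e},{a,c,f},{a,d,e}} U125={{a,f},{d,e},{d,f},{a,c,f},{a,d,e}} U134={{a,e},{d,e},{a,d,e}} U135={{a,e},{d,e},{a,d,e}} U145={{a,e},{d,e},{a,c,f},{a,d,e}} U234={{d,e},{a,d,e}} U235={{d,e},{a,d,e}} U245={{b,f},{c,f},{d,e},{a,c,f},{a,d,e},{b,c,f}} U345={{e},{a,e},{b,e},{c,e},{d,e},{a,d,e},{b,c,e}}
  U1234={{d,e},{a,d,e}} U1235={{d,e},{a,d,e}} U1245={{d,e},{a,c,f},{a,d,e}} U1345={{a,e},{d,e},{a,d,e}} U2345={{d,e},{a,d,e}}
  U12345={{d,e},{a,d,e}}
components per intersection:
  U1: {{a},{d},{a,c},{a,d},{a,e},{a,f},{c,d},{d,e},{d,f},{a,c,f},{a,d,e}}
  U2: {{d},{f},{a,d},{a,f},{b,f},{c,d},{c,f},{d,e},{d,f},{a,c,f},{a,d,e},{b,c,f}}
  U3: {{e},{a,e},{b,e},{c,e},{d,e},{a,d,e},{b,c,e}}
  U4: {{b},{c},{e},{a,c},{a,e},{b,c},{b,e},{b,f},{c,d},{c,e},{c,f},{d,e},{a,c,f},{a,d,e},{b,c,e},{b,c,f}}
  U5: {{e},{a,e},{b,e},{c,e},{d,e},{a,d,e},{b,c,e}} {{f},{a,f},{b,f},{c,f},{d,f},{a,c,f},{b,c,f}}
  U12: {{d},{a,d},{c,d},{d,e},{d,f},{a,d,e}} {{a,f},{a,c,f}}
  U13: {{a,e},{d,e},{a,d,e}}
  U14: {{a,c},{a,c,f}} {{a,e},{d,e},{a,d,e}} {{c,d}}
  U15: {{a,e},{d,e},{a,d,e}} {{a,f},{a,c,f}} {{d,f}}
  U23: {{d,e},{a,d,e}}
  U24: {{b,f},{c,f},{a,c,f},{b,c,f}} {{c,d}} {{d,e},{a,d,e}}
  U25: {{f},{a,f},{b,f},{c,f},{d,f},{a,c,f},{b,c,f}} {{d,e},{a,d,e}}
  U34: {{e},{a,e},{b,e},{c,e},{d,e},{a,d,e},{b,c,e}}
  U35: {{e},{a,e},{b,e},{c,e},{d,e},{a,d,e},{b,c,e}}
  U45: {{e},{a,e},{b,e},{c,e},{d,e},{a,d,e},{b,c,e}} {{b,f},{c,f},{a,c,f},{b,c,f}}
  U123: {{d,e},{a,d,e}}
  U124: {{c,d}} {{d,e},{a,d,e}} {{a,c,f}}
  U125: {{a,f},{a,c,f}} {{d,e},{a,d,e}} {{d,f}}
  U134: {{a,e},{d,e},{a,d,e}}
  U135: {{a,e},{d,e},{a,d,e}}
  U145: {{a,e},{d,e},{a,d,e}} {{a,c,f}}
  U234: {{d,e},{a,d,e}}
  U235: {{d,e},{a,d,e}}
  U245: {{b,f},{c,f},{a,c,f},{b,c,f}} {{d,e},{a,d,e}}
  U345: {{e},{a,e},{b,e},{c,e},{d,e},{a,d,e},{b,c,e}}
  U1234: {{d,e},{a,d,e}}
  U1235: {{d,e},{a,d,e}}
  U1245: {{d,e},{a,d,e}} {{a,c,f}}
  U1345: {{a,e},{d,e},{a,d,e}}
  U2345: {{d,e},{a,d,e}}
  U12345: {{d,e},{a,d,e}}
C dims 6,19,16,6; δ0: rk 5, SNF 1^5; δ1: rk 11, SNF 1^11; δ2: rk 5, SNF 1^5
Ȟ^0 = (6 − 5) − 0 = 1, so Ȟ^0 ≅ Z
Ȟ^1 = (19 − 11) − 5 = 3, so Ȟ^1 ≅ Z^3
Ȟ^2 = (16 − 5) − 11 = 0, so Ȟ^2 ≅ 0


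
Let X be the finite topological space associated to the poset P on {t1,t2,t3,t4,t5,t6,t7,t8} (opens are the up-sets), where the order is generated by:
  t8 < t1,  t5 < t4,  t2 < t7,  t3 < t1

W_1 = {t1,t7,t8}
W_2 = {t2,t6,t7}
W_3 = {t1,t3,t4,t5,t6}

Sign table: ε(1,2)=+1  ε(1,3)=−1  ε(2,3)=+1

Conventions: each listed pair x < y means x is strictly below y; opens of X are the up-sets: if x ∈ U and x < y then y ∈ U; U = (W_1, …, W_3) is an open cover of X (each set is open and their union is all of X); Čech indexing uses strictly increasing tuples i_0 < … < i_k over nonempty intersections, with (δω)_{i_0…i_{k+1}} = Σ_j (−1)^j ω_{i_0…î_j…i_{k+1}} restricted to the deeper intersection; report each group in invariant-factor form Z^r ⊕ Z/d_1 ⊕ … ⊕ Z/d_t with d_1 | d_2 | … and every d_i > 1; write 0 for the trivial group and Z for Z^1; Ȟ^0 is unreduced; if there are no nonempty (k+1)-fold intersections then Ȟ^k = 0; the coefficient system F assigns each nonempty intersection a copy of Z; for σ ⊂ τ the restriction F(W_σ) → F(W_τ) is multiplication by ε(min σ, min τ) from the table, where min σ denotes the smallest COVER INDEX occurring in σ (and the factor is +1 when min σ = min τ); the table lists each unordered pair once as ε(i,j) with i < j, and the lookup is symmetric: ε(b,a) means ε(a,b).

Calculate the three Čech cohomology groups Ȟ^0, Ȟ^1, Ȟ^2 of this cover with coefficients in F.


nonempty overlaps:
  W12={t7} W13={t1} W23={t6}
C dims 3,3; δ0: rk 3, SNF 1^2·2
degree 0: 3−3−0 = 0 → Ȟ^0 ≅ 0
degree 1: 3−0−3 = 0 plus torsion [2] → Ȟ^1 ≅ Z/2
degree 2: 0−0−0 = 0 → Ȟ^2 ≅ 0

Ȟ^0(U;F) ≅ 0, Ȟ^1(U;F) ≅ Z/2 and Ȟ^2(U;F) ≅ 0


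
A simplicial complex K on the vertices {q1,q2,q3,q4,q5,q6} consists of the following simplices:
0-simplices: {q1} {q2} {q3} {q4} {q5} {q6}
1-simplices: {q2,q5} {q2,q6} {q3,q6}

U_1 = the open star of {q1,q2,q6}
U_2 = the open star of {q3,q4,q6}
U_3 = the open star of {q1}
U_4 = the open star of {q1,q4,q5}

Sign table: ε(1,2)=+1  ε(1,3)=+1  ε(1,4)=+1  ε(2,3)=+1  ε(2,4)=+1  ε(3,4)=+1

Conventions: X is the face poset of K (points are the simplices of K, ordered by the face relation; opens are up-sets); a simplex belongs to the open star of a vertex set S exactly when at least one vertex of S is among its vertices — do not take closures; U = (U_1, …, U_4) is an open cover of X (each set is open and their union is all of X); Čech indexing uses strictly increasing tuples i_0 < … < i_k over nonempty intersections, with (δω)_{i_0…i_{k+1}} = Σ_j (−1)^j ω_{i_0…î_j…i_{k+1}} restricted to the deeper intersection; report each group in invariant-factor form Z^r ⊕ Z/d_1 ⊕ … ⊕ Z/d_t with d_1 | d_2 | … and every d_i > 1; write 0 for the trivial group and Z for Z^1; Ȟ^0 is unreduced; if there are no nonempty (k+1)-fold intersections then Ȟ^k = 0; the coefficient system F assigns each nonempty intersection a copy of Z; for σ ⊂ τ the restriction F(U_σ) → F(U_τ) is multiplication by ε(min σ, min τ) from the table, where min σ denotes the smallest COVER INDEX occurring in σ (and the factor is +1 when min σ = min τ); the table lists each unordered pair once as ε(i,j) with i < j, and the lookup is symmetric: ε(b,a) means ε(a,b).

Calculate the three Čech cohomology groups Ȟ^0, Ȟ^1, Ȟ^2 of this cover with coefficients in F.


Ȟ^0 ≅ Z, Ȟ^1 ≅ Z, Ȟ^2 ≅ 0

nerve of the cover:
  U1={{q1},{q2},{q6},{q2,q5},{q2,q6},{q3,q6}} U2={{q3},{q4},{q6},{q2,q6},{q3,q6}} U3={{q1}} U4={{q1},{q4},{q5},{q2,q5}}
  U12={{q6},{q2,q6},{q3,q6}} U13={{q1}} U14={{q1},{q2,q5}} U24={{q4}} U34={{q1}}
  U134={{q1}}
C dims 4,5,1; δ0: rk 3, SNF 1^3; δ1: rk 1, SNF 1^1
Ȟ^0 = (4 − 3) − 0 = 1, so Ȟ^0 ≅ Z
Ȟ^1 = (5 − 1) − 3 = 1, so Ȟ^1 ≅ Z
Ȟ^2 = (1 − 0) − 1 = 0, so Ȟ^2 ≅ 0


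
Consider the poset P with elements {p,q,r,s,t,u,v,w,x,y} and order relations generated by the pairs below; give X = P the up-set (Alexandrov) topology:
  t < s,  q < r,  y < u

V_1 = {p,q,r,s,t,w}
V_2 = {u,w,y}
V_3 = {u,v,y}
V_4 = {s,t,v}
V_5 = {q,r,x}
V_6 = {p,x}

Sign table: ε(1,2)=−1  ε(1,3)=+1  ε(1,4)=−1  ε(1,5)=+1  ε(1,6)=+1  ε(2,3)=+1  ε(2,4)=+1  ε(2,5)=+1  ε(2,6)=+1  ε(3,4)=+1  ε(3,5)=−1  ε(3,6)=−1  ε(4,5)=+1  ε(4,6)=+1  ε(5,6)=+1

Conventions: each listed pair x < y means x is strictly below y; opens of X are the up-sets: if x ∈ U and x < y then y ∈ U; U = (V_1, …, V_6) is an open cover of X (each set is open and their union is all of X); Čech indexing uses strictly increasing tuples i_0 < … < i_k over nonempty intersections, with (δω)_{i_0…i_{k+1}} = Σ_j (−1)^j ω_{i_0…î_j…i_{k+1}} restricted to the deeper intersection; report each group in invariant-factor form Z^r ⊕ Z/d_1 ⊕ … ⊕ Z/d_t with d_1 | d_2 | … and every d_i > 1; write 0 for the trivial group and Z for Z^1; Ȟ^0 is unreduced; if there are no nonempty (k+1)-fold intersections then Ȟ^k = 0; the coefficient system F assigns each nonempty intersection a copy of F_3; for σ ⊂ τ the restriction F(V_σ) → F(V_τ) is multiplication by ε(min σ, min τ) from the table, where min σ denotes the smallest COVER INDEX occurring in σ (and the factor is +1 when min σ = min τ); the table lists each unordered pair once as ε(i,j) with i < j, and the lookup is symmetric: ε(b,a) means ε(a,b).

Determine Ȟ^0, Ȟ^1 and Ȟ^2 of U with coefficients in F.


Ȟ^0 ≅ Z/3, Ȟ^1 ≅ Z/3 ⊕ Z/3, Ȟ^2 ≅ 0

nonempty overlaps:
  V12={w} V14={s,t} V15={q,r} V16={p} V23={u,y} V34={v} V56={x}
C dims 6,7; δ0: rk_F3 5
degree 0: 6−5−0 = 1 → Ȟ^0 ≅ Z/3
degree 1: 7−0−5 = 2 → Ȟ^1 ≅ Z/3 ⊕ Z/3
degree 2: 0−0−0 = 0 → Ȟ^2 ≅ 0


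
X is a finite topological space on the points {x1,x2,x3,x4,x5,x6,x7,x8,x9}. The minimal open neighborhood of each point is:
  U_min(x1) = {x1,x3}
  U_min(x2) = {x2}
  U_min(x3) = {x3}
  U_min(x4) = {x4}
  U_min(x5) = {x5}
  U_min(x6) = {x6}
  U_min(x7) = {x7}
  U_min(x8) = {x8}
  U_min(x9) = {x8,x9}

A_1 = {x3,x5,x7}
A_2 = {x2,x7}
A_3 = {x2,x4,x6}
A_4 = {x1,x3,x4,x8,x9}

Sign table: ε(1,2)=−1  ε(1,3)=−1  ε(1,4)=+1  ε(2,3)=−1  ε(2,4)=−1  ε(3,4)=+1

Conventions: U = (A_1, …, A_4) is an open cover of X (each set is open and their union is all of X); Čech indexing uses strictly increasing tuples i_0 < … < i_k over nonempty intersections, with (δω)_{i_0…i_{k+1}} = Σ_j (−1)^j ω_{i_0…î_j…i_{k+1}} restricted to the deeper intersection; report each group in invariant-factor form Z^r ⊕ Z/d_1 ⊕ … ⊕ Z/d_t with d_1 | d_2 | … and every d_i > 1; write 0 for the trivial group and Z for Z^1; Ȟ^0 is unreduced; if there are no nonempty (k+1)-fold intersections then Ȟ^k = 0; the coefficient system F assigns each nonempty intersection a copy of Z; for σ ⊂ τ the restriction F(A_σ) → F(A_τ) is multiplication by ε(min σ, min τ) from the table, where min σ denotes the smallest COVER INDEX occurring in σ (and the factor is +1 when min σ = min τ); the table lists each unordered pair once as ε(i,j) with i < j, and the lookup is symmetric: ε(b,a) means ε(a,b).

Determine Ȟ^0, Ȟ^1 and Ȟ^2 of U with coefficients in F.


Ȟ^0 ≅ Z, Ȟ^1 ≅ Z, Ȟ^2 ≅ 0

nerve of the cover:
  A12={x7} A14={x3} A23={x2} A34={x4}
C dims 4,4; δ0: rk 3, SNF 1^3
Ȟ^0 = (4 − 3) − 0 = 1, so Ȟ^0 ≅ Z
Ȟ^1 = (4 − 0) − 3 = 1, so Ȟ^1 ≅ Z
Ȟ^2 = (0 − 0) − 0 = 0, so Ȟ^2 ≅ 0
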